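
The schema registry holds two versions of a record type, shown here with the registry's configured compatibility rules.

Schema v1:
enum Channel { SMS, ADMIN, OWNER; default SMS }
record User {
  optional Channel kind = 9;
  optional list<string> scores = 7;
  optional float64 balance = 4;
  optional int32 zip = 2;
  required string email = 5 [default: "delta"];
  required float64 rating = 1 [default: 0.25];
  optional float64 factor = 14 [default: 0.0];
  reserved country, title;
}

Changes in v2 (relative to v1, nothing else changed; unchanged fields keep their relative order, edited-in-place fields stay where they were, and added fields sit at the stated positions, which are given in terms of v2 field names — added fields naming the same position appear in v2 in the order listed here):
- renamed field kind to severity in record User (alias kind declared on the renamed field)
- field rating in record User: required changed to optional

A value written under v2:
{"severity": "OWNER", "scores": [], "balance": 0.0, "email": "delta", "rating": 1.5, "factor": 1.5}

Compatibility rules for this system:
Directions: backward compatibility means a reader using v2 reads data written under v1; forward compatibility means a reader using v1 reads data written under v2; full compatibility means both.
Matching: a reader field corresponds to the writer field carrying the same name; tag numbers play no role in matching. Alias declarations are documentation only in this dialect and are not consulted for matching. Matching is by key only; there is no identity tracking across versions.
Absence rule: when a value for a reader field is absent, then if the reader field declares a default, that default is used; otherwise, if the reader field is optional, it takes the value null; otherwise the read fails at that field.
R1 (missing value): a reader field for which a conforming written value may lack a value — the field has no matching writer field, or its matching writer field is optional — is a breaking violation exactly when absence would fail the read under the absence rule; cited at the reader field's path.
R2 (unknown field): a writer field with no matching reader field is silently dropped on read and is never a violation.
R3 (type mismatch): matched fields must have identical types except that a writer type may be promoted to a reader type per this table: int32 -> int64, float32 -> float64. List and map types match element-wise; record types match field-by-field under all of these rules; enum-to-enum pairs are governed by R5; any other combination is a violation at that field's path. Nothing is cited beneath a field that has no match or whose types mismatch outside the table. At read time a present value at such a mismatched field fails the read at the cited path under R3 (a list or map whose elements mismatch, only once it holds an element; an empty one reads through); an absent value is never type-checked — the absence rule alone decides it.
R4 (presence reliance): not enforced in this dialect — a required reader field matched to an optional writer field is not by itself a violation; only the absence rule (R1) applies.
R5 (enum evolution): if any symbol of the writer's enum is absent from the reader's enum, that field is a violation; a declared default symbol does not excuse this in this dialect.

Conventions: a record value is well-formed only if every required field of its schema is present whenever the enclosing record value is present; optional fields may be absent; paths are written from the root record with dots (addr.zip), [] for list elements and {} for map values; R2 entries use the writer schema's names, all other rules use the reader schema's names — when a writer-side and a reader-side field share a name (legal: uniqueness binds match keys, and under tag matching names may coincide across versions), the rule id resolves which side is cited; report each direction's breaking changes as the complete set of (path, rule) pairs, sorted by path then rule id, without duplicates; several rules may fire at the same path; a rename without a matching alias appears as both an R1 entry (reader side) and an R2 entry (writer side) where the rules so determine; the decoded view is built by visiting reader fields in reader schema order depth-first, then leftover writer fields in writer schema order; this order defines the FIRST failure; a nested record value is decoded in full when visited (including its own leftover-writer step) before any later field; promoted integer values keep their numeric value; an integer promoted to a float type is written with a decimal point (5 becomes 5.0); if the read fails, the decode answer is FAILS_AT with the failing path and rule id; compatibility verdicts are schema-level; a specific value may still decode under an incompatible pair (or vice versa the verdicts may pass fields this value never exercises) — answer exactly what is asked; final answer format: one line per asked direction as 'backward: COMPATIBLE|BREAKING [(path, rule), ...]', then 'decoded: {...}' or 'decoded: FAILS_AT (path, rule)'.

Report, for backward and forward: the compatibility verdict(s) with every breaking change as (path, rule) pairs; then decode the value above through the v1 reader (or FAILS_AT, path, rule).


backward: COMPATIBLE []; forward: COMPATIBLE []; decoded: {"kind": null, "scores": [], "balance": 0.0, "zip": null, "email": "delta", "rating": 1.5, "factor": 1.5}

arrows below run writer -> reader for User
checking backward for User: reader v2 against writer v1:
  severity: no writer-side match
  writer optional, list<string> -> list<string>: reader scores maps from writer scores
  writer optional, float64 -> float64: reader balance maps from writer balance
  writer optional, int32 -> int32: reader zip maps from writer zip
  writer required, string -> string: reader email maps from writer email
  writer required, float64 -> float64: reader rating maps from writer rating
  writer optional, float64 -> float64: reader factor maps from writer factor
  kind (writer side), unknown to reader
  => backward: COMPATIBLE
checking forward for User: reader v1 against writer v2:
  kind: no writer-side match
  writer optional, list<string> -> list<string>: reader scores maps from writer scores
  writer optional, float64 -> float64: reader balance maps from writer balance
  writer optional, int32 -> int32: reader zip maps from writer zip
  writer required, string -> string: reader email maps from writer email
  writer optional, float64 -> float64: reader rating maps from writer rating
  writer optional, float64 -> float64: reader factor maps from writer factor
  severity (writer side), unknown to reader
  => forward: COMPATIBLE
migrating the User value to v1:
  kind := null (absent, optional -> null)
  scores := []
  balance := 0.0
  zip := null (absent, optional -> null)
  email := "delta"
  rating := 1.5
  factor := 1.5
  writer severity: unknown -> dropped
  => decoded: {"kind": null, "scores": [], "balance": 0.0, "zip": null, "email": "delta", "rating": 1.5, "factor": 1.5}


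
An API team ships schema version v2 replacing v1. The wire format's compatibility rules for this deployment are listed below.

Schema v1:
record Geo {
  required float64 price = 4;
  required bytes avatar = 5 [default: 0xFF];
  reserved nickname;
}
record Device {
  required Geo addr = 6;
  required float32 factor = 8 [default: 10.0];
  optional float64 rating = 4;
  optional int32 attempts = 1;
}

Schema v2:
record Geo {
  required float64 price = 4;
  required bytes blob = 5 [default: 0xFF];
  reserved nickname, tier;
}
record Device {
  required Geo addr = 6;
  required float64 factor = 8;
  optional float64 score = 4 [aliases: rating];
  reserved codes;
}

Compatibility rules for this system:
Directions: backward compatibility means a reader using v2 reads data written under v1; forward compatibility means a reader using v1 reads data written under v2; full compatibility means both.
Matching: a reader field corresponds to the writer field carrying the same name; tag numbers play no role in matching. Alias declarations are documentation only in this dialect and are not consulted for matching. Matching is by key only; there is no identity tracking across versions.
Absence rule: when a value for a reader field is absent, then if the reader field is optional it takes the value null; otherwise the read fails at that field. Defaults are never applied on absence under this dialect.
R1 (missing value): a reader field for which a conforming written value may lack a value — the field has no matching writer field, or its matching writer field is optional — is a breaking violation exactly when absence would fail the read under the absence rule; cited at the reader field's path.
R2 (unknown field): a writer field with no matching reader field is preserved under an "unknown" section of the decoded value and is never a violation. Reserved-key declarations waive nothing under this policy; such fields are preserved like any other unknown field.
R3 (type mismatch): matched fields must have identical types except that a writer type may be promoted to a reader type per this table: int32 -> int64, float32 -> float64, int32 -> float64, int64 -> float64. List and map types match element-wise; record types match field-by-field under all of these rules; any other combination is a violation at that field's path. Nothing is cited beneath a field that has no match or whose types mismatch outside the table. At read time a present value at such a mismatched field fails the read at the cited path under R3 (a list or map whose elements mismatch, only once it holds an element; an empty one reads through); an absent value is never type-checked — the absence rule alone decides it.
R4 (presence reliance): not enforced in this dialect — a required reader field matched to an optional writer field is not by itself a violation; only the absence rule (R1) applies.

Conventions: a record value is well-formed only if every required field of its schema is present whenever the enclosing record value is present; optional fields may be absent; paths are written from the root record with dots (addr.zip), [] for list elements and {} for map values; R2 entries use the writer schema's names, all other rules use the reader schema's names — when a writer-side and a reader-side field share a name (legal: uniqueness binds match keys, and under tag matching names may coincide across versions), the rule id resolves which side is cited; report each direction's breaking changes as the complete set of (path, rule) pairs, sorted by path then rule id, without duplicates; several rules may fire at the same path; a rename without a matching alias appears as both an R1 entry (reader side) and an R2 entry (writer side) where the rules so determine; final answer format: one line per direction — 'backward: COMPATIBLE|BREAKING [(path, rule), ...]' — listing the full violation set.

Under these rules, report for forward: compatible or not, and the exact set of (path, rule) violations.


each type pair in Device: writer, then reader
forward for Device (reader v1, writer v2):
  writer required, Geo -> Geo: reader addr maps from writer addr
  writer required, float64 -> float32: reader factor maps from writer factor
  rating: no writer-side match
  attempts: no writer-side match
  score (writer side), unknown to reader
  writer required, float64 -> float64: reader addr.price maps from writer addr.price
  addr.avatar: no writer-side match
  addr.blob (writer side), unknown to reader
  breaking: (addr.avatar, R1)
  breaking: (factor, R3)
  => forward: BREAKING (2)
the other Device changes do not affect what is asked:
  renamed field rating to score in record Device (alias rating declared on the renamed field) -> no rule fires on it in Device's dialect; the asked verdict holds
  removed field attempts from record Device -> no rule fires on it in Device's dialect; the asked verdict holds

forward: BREAKING [(addr.avatar, R1), (factor, R3)]


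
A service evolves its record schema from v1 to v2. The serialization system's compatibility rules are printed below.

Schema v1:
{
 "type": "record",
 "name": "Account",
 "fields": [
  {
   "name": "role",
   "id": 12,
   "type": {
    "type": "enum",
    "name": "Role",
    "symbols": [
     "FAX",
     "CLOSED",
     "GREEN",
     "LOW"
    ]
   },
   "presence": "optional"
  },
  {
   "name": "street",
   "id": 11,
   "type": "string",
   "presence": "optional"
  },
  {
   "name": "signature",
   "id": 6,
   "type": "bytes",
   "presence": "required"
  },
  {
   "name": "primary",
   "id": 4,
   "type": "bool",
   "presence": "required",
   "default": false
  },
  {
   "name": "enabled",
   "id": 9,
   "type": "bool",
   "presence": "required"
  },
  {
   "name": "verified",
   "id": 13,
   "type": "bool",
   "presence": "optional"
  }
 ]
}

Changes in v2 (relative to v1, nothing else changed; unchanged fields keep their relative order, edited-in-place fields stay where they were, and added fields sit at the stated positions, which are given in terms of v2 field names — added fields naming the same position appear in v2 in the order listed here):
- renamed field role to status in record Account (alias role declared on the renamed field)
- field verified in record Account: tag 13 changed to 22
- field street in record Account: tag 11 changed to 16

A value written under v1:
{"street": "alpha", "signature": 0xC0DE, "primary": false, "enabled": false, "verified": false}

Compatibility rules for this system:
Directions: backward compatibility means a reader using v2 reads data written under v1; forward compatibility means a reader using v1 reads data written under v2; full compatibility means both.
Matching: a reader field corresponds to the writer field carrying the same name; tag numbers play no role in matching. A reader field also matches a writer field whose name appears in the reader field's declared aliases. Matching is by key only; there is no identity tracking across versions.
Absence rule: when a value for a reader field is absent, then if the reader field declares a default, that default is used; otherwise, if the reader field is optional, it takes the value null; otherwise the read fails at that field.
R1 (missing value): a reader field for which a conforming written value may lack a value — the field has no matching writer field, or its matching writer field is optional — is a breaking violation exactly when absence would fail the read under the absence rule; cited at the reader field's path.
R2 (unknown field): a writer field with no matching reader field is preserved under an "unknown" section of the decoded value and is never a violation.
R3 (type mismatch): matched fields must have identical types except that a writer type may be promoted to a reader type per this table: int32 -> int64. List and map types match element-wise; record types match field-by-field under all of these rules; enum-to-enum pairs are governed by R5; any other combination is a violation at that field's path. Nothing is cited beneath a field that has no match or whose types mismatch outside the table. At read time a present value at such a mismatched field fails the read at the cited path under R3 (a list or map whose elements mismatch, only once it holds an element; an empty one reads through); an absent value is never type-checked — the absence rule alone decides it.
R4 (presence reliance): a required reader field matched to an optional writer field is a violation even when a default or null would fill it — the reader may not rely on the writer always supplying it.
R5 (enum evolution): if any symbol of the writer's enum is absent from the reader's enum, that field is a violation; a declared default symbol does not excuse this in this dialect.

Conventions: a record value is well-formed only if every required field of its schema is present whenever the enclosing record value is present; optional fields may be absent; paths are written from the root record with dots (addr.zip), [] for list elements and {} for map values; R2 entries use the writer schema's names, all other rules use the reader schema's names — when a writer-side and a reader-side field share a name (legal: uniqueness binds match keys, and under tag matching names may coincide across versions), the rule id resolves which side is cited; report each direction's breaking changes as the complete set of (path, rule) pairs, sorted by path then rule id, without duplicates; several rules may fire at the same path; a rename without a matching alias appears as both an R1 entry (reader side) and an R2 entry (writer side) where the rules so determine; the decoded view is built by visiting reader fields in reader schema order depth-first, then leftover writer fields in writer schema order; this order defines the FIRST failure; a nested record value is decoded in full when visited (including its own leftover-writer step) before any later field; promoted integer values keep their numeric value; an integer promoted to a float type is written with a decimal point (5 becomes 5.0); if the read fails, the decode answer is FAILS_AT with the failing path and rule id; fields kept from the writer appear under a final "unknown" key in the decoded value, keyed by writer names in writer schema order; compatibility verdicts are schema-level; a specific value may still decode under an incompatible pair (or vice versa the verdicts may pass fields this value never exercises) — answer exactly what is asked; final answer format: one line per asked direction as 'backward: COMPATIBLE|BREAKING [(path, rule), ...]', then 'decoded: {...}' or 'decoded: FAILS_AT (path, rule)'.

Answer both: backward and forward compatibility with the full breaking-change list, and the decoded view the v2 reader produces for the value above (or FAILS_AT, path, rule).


the writer's type comes first in each Account pair
backward for Account (reader v2, writer v1):
  status <- role (Role -> Role, writer optional)
  street <- street (string -> string, writer optional)
  signature <- signature (bytes -> bytes, writer required)
  primary <- primary (bool -> bool, writer required)
  enabled <- enabled (bool -> bool, writer required)
  verified <- verified (bool -> bool, writer optional)
  => backward verdict for Account: COMPATIBLE, no violations
forward for Account (reader v1, writer v2):
  role: no writer match
  street <- street (string -> string, writer optional)
  signature <- signature (bytes -> bytes, writer required)
  primary <- primary (bool -> bool, writer required)
  enabled <- enabled (bool -> bool, writer required)
  verified <- verified (bool -> bool, writer optional)
  leftover writer field: status
  => forward verdict for Account: COMPATIBLE, no violations
decode walk for Account under reader schema v2:
  status := null (absent, optional -> null)
  street := "alpha"
  signature := 0xC0DE
  primary := false
  enabled := false
  verified := false
  => decoded: {"status": null, "street": "alpha", "signature": 0xC0DE, "primary": false, "enabled": false, "verified": false}

backward: COMPATIBLE []; forward: COMPATIBLE []; decoded: {"status": null, "street": "alpha", "signature": 0xC0DE, "primary": false, "enabled": false, "verified": false}


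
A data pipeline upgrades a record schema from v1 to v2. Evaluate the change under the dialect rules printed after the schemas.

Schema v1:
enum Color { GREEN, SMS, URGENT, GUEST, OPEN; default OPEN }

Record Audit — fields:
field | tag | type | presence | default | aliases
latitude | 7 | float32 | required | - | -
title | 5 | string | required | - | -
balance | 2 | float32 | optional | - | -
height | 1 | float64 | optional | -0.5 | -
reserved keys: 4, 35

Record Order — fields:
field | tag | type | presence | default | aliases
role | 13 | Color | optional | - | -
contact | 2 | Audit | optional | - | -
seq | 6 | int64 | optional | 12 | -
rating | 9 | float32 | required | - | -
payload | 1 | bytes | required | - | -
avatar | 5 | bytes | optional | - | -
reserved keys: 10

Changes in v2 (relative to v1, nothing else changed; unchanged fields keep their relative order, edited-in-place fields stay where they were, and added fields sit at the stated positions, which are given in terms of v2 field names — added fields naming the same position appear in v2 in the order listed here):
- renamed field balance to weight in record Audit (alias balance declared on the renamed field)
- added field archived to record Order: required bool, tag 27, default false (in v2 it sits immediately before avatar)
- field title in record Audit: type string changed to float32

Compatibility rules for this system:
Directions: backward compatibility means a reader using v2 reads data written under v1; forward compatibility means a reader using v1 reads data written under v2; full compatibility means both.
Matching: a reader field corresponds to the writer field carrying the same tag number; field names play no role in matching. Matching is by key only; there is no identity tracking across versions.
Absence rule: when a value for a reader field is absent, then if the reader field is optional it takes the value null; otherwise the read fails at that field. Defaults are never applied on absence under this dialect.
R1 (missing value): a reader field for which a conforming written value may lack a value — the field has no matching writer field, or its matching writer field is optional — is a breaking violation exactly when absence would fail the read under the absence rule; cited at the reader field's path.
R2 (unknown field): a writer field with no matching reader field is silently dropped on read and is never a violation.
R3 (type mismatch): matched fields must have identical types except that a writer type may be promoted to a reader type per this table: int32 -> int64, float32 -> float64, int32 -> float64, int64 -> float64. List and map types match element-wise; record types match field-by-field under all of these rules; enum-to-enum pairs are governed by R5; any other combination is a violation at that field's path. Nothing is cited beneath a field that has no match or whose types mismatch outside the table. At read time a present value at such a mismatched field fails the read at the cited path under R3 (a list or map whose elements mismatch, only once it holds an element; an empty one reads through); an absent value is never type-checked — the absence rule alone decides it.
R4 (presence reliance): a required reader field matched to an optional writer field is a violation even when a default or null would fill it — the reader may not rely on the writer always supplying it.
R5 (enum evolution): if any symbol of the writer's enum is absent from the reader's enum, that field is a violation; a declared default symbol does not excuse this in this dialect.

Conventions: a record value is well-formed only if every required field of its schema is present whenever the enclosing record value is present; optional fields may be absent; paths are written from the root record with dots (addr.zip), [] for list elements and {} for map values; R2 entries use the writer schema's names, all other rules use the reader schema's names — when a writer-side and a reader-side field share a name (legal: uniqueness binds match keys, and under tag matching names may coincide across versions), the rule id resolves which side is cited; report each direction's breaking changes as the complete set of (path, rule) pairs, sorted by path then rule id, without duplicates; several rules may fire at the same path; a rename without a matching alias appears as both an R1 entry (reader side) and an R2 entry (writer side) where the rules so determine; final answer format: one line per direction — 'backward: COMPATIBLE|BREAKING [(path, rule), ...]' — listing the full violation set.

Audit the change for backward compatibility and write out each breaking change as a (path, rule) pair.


backward: BREAKING [(archived, R1), (contact.title, R3)]

each type pair in Order: writer, then reader
backward on Order — v2 reading data written by v1:
  writer optional, Color -> Color: reader role maps from writer role
  writer optional, Audit -> Audit: reader contact maps from writer contact
  writer optional, int64 -> int64: reader seq maps from writer seq
  writer required, float32 -> float32: reader rating maps from writer rating
  writer required, bytes -> bytes: reader payload maps from writer payload
  archived: no writer-side match
  writer optional, bytes -> bytes: reader avatar maps from writer avatar
  writer required, float32 -> float32: reader contact.latitude maps from writer contact.latitude
  writer required, string -> float32: reader contact.title maps from writer contact.title
  writer optional, float32 -> float32: reader contact.weight maps from writer contact.balance
  writer optional, float64 -> float64: reader contact.height maps from writer contact.height
  rule R1 violated at archived
  rule R3 violated at contact.title
  backward on Order therefore BREAKING (2)
remaining Order differences; none change what is asked:
  renamed field balance to weight in record Audit (alias balance declared on the renamed field) -> fires no rule on Order, leaving the asked answer as it is


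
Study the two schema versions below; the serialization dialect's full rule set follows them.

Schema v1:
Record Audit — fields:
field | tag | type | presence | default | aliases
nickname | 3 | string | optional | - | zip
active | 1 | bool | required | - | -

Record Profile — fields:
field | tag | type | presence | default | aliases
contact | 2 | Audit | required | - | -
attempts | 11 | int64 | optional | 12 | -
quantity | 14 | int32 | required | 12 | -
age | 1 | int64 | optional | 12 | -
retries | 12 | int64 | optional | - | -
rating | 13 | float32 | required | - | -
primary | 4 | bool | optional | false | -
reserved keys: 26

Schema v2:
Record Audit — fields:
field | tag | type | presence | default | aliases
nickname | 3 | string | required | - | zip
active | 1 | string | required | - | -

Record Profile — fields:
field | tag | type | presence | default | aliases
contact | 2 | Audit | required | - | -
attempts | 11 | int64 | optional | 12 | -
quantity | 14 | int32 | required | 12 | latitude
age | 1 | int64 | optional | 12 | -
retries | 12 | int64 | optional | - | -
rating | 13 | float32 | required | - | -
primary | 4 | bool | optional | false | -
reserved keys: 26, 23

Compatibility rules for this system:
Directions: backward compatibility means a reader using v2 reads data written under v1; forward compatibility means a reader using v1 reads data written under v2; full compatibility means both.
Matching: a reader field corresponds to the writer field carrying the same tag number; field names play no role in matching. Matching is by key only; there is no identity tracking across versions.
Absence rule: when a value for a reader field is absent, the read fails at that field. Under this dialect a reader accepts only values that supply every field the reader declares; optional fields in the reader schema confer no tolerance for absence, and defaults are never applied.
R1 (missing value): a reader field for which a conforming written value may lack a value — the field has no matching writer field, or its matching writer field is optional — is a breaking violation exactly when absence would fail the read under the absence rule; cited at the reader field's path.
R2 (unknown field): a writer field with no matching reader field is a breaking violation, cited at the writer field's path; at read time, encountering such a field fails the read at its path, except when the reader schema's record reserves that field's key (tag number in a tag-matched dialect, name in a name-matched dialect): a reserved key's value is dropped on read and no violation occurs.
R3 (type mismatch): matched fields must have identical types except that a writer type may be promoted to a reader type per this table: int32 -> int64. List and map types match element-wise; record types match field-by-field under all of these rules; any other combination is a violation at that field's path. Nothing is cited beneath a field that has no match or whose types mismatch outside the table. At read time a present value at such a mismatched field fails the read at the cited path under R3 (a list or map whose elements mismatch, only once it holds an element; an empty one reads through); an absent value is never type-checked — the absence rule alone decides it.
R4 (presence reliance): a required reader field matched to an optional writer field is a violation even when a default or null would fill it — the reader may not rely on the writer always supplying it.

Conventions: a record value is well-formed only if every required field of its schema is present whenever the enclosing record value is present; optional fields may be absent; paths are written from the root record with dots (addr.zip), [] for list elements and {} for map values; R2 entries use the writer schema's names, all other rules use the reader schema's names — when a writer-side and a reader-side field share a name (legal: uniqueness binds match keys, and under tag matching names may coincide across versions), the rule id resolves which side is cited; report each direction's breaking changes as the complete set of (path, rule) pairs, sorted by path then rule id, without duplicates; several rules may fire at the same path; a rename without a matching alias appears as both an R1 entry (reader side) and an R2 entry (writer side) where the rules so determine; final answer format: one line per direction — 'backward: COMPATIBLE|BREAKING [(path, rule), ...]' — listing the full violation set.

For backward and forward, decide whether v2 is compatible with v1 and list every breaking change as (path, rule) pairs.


backward: BREAKING [(age, R1), (attempts, R1), (contact.active, R3), (contact.nickname, R1), (contact.nickname, R4), (primary, R1), (retries, R1)]; forward: BREAKING [(age, R1), (attempts, R1), (contact.active, R3), (primary, R1), (retries, R1)]

arrows below run writer -> reader for Profile
backward analysis of Profile with v2 as reader and v1 as writer:
  contact <- contact (Audit -> Audit, writer required)
  attempts <- attempts (int64 -> int64, writer optional)
  quantity <- quantity (int32 -> int32, writer required)
  age <- age (int64 -> int64, writer optional)
  retries <- retries (int64 -> int64, writer optional)
  rating <- rating (float32 -> float32, writer required)
  primary <- primary (bool -> bool, writer optional)
  contact.nickname <- contact.nickname (string -> string, writer optional)
  contact.active <- contact.active (bool -> string, writer required)
  rule R1 violated at age
  rule R1 violated at attempts
  rule R3 violated at contact.active
  rule R1 violated at contact.nickname
  rule R4 violated at contact.nickname
  rule R1 violated at primary
  rule R1 violated at retries
  => backward verdict for Profile: BREAKING, 7 violation(s)
forward analysis of Profile with v1 as reader and v2 as writer:
  contact <- contact (Audit -> Audit, writer required)
  attempts <- attempts (int64 -> int64, writer optional)
  quantity <- quantity (int32 -> int32, writer required)
  age <- age (int64 -> int64, writer optional)
  retries <- retries (int64 -> int64, writer optional)
  rating <- rating (float32 -> float32, writer required)
  primary <- primary (bool -> bool, writer optional)
  contact.nickname <- contact.nickname (string -> string, writer required)
  contact.active <- contact.active (string -> bool, writer required)
  rule R1 violated at age
  rule R1 violated at attempts
  rule R3 violated at contact.active
  rule R1 violated at primary
  rule R1 violated at retries
  => forward verdict for Profile: BREAKING, 5 violation(s)


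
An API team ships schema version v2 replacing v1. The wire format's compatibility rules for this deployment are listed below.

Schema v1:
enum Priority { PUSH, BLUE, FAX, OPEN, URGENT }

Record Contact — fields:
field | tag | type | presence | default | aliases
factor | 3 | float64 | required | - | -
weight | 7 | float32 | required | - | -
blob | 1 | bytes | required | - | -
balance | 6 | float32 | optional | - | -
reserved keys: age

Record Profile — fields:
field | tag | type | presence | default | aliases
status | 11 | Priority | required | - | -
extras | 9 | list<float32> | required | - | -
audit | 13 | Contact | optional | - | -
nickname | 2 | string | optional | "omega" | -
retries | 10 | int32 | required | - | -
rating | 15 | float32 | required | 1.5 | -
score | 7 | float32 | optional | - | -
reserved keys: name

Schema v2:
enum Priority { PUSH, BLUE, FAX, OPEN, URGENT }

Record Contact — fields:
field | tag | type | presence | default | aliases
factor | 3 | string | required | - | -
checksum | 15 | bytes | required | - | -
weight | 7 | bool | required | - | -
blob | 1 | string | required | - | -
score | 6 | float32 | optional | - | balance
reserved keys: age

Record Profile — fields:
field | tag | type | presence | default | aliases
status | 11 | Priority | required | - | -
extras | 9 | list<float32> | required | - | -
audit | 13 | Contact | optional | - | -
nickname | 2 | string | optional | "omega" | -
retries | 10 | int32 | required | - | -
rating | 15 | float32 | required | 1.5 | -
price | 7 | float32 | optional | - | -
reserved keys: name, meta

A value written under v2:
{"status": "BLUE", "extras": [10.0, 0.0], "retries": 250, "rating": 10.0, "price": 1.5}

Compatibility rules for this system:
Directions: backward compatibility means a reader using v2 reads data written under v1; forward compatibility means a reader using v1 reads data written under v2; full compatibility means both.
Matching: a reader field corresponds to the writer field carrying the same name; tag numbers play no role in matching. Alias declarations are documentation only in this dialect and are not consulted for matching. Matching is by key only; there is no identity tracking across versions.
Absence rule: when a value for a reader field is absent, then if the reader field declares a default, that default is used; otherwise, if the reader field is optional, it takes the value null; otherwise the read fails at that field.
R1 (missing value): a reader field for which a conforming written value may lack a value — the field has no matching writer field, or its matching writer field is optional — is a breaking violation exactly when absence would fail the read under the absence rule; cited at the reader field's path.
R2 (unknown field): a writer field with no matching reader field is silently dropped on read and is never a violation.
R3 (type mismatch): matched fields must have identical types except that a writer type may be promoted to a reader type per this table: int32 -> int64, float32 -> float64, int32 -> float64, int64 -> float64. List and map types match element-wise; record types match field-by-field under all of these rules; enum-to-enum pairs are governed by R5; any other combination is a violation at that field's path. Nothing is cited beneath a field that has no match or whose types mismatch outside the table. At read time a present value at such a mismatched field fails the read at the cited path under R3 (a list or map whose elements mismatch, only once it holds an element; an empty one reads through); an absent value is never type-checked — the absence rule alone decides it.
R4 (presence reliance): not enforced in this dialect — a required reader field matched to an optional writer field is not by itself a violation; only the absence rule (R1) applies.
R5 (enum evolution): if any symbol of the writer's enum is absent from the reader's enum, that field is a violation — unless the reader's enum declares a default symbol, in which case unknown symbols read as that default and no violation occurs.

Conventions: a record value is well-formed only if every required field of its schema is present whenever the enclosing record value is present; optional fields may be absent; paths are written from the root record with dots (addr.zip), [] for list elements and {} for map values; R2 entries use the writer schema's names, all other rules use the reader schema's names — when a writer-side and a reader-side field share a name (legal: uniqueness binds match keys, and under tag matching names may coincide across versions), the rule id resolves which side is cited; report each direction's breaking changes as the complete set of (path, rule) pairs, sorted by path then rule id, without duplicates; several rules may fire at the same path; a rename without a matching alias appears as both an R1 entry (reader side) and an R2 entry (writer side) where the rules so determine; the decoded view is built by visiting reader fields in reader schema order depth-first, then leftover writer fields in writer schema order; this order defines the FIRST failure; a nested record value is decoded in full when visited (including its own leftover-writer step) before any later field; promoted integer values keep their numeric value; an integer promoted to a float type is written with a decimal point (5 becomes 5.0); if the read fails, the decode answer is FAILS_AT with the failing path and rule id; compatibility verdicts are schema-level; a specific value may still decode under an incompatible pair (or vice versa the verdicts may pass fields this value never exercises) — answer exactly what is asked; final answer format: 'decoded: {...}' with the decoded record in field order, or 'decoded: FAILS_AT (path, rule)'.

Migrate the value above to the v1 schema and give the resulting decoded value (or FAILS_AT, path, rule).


in Profile below, arrows point writer -> reader
decode (reader v1):
  status := "BLUE"
  extras := [10.0, 0.0]
  audit := null (absent, optional -> null)
  nickname := "omega" (absent -> default)
  retries := 250
  rating := 10.0
  score := null (absent, optional -> null)
  writer price: unknown -> dropped
  => decoded: {"status": "BLUE", "extras": [10.0, 0.0], "audit": null, "nickname": "omega", "retries": 250, "rating": 10.0, "score": null}
checking off the Profile differences that do not matter here:
  field blob in record Contact: type bytes changed to string -> schema-level compatibility only; this Profile value's decode is unchanged
  field factor in record Contact: type float64 changed to string -> schema-level compatibility only; this Profile value's decode is unchanged
  field weight in record Contact: type float32 changed to bool -> schema-level compatibility only; this Profile value's decode is unchanged
  renamed field balance to score in record Contact (alias balance declared on the renamed field) -> no rule fires on it and the decoded Profile view is identical with or without it
  added field checksum to record Contact: required bytes, tag 15 (in v2 it sits immediately before weight) -> schema-level compatibility only; this Profile value's decode is unchanged

decoded: {"status": "BLUE", "extras": [10.0, 0.0], "audit": null, "nickname": "omega", "retries": 250, "rating": 10.0, "score": null}


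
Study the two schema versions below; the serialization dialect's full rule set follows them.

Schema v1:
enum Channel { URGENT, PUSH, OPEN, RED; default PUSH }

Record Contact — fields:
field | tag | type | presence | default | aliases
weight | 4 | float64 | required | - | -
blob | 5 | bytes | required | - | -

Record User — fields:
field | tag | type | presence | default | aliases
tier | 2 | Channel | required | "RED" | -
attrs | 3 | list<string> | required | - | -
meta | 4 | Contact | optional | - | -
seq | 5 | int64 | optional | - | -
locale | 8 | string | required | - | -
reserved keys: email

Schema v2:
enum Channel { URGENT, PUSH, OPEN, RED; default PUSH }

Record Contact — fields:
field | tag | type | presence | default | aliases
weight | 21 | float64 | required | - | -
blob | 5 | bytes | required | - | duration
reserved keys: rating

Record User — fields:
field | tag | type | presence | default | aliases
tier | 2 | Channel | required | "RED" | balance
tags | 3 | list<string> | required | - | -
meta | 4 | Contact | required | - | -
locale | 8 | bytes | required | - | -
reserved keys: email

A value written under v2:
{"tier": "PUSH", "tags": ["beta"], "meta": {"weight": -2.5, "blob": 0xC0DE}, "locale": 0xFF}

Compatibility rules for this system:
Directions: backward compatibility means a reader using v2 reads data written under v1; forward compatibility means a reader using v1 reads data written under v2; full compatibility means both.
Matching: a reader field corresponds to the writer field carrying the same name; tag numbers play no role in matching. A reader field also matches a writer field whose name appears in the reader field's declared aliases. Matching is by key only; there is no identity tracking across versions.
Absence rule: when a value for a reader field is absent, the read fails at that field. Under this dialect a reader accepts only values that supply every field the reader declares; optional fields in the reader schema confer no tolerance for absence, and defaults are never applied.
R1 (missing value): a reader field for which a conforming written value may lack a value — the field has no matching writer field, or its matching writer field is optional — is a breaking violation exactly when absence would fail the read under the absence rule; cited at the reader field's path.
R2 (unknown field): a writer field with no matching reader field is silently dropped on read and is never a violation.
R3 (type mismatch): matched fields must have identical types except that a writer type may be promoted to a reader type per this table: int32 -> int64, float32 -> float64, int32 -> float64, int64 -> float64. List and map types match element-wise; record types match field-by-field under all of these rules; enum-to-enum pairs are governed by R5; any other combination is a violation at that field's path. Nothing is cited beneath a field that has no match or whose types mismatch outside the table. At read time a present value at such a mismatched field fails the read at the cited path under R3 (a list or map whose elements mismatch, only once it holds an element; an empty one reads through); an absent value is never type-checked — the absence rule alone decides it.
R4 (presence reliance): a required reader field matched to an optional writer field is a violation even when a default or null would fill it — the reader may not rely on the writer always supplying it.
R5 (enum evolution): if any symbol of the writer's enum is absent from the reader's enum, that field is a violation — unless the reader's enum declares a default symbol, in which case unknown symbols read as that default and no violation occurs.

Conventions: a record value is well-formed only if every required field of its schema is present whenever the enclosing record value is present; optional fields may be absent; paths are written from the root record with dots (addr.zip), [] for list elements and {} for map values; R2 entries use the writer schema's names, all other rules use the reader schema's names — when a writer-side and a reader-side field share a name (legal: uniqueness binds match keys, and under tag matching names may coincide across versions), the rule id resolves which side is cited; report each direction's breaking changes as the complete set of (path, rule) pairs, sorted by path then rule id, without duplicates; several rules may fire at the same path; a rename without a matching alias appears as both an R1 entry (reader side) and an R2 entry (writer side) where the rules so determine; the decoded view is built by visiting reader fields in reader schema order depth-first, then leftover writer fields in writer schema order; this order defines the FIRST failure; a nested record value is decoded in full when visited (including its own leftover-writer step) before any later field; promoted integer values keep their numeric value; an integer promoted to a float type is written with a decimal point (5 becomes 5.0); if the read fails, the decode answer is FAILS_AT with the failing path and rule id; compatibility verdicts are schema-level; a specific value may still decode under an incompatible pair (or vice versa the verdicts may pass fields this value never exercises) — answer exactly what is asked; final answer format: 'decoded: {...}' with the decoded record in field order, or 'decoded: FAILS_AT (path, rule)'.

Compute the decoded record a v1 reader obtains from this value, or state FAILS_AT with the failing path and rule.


the writer's type comes first in each User pair
decode (reader v1):
  tier := "PUSH"
  read fails at attrs under R1 (no fill)
  => FAILS_AT (attrs, R1)
ruling out the remaining User differences:
  field weight in record Contact: tag 4 changed to 21 -> triggers nothing under the printed rules; the User answer is the same either way
  field locale in record User: type string changed to bytes -> shifts the User verdicts, not this decode
  removed field seq from record User -> shifts the User verdicts, not this decode
  field meta in record User: optional changed to required -> shifts the User verdicts, not this decode

decoded: FAILS_AT (attrs, R1)
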